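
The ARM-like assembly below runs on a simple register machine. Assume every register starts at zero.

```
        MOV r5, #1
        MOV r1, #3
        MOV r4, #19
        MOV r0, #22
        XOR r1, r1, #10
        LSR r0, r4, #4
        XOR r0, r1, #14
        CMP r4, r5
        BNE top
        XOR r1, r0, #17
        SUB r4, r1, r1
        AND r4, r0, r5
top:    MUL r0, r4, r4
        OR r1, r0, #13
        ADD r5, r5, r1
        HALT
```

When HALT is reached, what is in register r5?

366

MOV r5, #1 → r5=1
MOV r1, #3 → r1=3
MOV r4, #19 → r4=19
MOV r0, #22 → r0=22
XOR r1, r1, #10 → r1=3^10=9
LSR r0, r4, #4 → r0=19>>4=1
XOR r0, r1, #14 → r0=9^14=7
CMP r4, r5  (cmp 19,1)
BNE top: taken
MUL r0, r4, r4 → r0=19*19=361
OR r1, r0, #13 → r1=361|13=365
ADD r5, r5, r1 → r5=1+365=366
halt.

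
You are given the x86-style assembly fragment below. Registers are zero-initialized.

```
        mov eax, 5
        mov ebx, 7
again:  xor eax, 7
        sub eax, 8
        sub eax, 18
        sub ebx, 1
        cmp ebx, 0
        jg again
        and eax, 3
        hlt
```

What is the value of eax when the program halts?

eax=5
ebx=7
eax=5^7=2
eax=2-8=-6
eax=(-6)-18=-24
ebx=7-1=6
cmp ebx, 0  (cmp 6,0)
jg again: taken
eax=(-24)^7=-17
eax=(-17)-8=-25
eax=(-25)-18=-43
ebx=6-1=5
cmp ebx, 0  (cmp 5,0)
jg again: taken
eax=(-43)^7=-46
eax=(-46)-8=-54
eax=(-54)-18=-72
ebx=5-1=4
cmp ebx, 0  (cmp 4,0)
jg again: taken
eax=(-72)^7=-65
eax=(-65)-8=-73
eax=(-73)-18=-91
ebx=4-1=3
cmp ebx, 0  (cmp 3,0)
jg again: taken
eax=(-91)^7=-94
eax=(-94)-8=-102
eax=(-102)-18=-120
ebx=3-1=2
cmp ebx, 0  (cmp 2,0)
jg again: taken
eax=(-120)^7=-113
eax=(-113)-8=-121
eax=(-121)-18=-139
ebx=2-1=1
cmp ebx, 0  (cmp 1,0)
jg again: taken
eax=(-139)^7=-142
eax=(-142)-8=-150
eax=(-150)-18=-168
ebx=1-1=0
cmp ebx, 0  (cmp 0,0)
jg again: not taken
eax=(-168)&3=0
halt.

0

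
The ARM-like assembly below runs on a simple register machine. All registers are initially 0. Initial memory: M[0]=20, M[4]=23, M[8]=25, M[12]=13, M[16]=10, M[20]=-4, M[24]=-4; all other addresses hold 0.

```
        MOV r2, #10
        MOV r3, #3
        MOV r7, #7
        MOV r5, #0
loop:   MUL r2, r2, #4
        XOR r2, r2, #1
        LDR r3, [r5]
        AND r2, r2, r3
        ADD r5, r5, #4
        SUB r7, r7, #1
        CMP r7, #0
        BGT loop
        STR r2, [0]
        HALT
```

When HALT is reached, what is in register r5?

28

after MOV r2, #10: r2=10
after MOV r3, #3: r3=3
after MOV r7, #7: r7=7
after MOV r5, #0: r5=0
after MUL r2, r2, #4: r2=10*4=40
after XOR r2, r2, #1: r2=40^1=41
after LDR r3, [r5]: r3=M[0]=20
after AND r2, r2, r3: r2=41&20=0
after ADD r5, r5, #4: r5=0+4=4
after SUB r7, r7, #1: r7=7-1=6
CMP r7, #0  (cmp 6,0)
BGT loop: taken
after MUL r2, r2, #4: r2=0*4=0
after XOR r2, r2, #1: r2=0^1=1
after LDR r3, [r5]: r3=M[4]=23
after AND r2, r2, r3: r2=1&23=1
after ADD r5, r5, #4: r5=4+4=8
after SUB r7, r7, #1: r7=6-1=5
CMP r7, #0  (cmp 5,0)
BGT loop: taken
after MUL r2, r2, #4: r2=1*4=4
after XOR r2, r2, #1: r2=4^1=5
after LDR r3, [r5]: r3=M[8]=25
after AND r2, r2, r3: r2=5&25=1
after ADD r5, r5, #4: r5=8+4=12
after SUB r7, r7, #1: r7=5-1=4
CMP r7, #0  (cmp 4,0)
BGT loop: taken
after MUL r2, r2, #4: r2=1*4=4
after XOR r2, r2, #1: r2=4^1=5
after LDR r3, [r5]: r3=M[12]=13
after AND r2, r2, r3: r2=5&13=5
after ADD r5, r5, #4: r5=12+4=16
after SUB r7, r7, #1: r7=4-1=3
CMP r7, #0  (cmp 3,0)
BGT loop: taken
after MUL r2, r2, #4: r2=5*4=20
after XOR r2, r2, #1: r2=20^1=21
after LDR r3, [r5]: r3=M[16]=10
after AND r2, r2, r3: r2=21&10=0
after ADD r5, r5, #4: r5=16+4=20
after SUB r7, r7, #1: r7=3-1=2
CMP r7, #0  (cmp 2,0)
BGT loop: taken
after MUL r2, r2, #4: r2=0*4=0
after XOR r2, r2, #1: r2=0^1=1
after LDR r3, [r5]: r3=M[20]=-4
after AND r2, r2, r3: r2=1&(-4)=0
after ADD r5, r5, #4: r5=20+4=24
after SUB r7, r7, #1: r7=2-1=1
CMP r7, #0  (cmp 1,0)
BGT loop: taken
after MUL r2, r2, #4: r2=0*4=0
after XOR r2, r2, #1: r2=0^1=1
after LDR r3, [r5]: r3=M[24]=-4
after AND r2, r2, r3: r2=1&(-4)=0
after ADD r5, r5, #4: r5=24+4=28
after SUB r7, r7, #1: r7=1-1=0
CMP r7, #0  (cmp 0,0)
BGT loop: not taken
STR r2, [0] → M[0]=0
halt.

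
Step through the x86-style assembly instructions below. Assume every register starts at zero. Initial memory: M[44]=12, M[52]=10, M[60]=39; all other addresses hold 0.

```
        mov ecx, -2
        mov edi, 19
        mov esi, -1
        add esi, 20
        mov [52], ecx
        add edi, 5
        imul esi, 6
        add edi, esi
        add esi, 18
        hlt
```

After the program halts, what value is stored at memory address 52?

-2

ecx=-2
edi=19
esi=-1
esi=(-1)+20=19
mov [52], ecx → M[52]=-2
edi=19+5=24
esi=19*6=114
edi=24+114=138
esi=114+18=132
halt.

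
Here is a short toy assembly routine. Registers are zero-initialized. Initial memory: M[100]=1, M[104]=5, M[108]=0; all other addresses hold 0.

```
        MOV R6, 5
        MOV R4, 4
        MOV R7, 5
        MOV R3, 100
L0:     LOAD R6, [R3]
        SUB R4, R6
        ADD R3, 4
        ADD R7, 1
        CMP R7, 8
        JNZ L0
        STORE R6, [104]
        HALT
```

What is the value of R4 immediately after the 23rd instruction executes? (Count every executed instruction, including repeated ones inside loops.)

-2

MOV R6, 5 → R6=5
MOV R4, 4 → R4=4
MOV R7, 5 → R7=5
MOV R3, 100 → R3=100
LOAD R6, [R3] → R6=M[100]=1
SUB R4, R6 → R4=4-1=3
ADD R3, 4 → R3=100+4=104
ADD R7, 1 → R7=5+1=6
CMP R7, 8  (cmp 6,8)
JNZ L0: taken
LOAD R6, [R3] → R6=M[104]=5
SUB R4, R6 → R4=3-5=-2
ADD R3, 4 → R3=104+4=108
ADD R7, 1 → R7=6+1=7
CMP R7, 8  (cmp 7,8)
JNZ L0: taken
LOAD R6, [R3] → R6=M[108]=0
SUB R4, R6 → R4=(-2)-0=-2
ADD R3, 4 → R3=108+4=112
ADD R7, 1 → R7=7+1=8
CMP R7, 8  (cmp 8,8)
JNZ L0: not taken
STORE R6, [104] → M[104]=0
After step 23: R4 = -2.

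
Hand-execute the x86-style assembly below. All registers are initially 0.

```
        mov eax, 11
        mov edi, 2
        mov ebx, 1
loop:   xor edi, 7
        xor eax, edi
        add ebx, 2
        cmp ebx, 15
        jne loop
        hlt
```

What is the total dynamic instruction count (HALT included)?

39

after mov eax, 11: eax=11
after mov edi, 2: edi=2
after mov ebx, 1: ebx=1
after xor edi, 7: edi=2^7=5
after xor eax, edi: eax=11^5=14
after add ebx, 2: ebx=1+2=3
cmp ebx, 15  (cmp 3,15)
jne loop: taken
after xor edi, 7: edi=5^7=2
after xor eax, edi: eax=14^2=12
after add ebx, 2: ebx=3+2=5
cmp ebx, 15  (cmp 5,15)
jne loop: taken
after xor edi, 7: edi=2^7=5
after xor eax, edi: eax=12^5=9
after add ebx, 2: ebx=5+2=7
cmp ebx, 15  (cmp 7,15)
jne loop: taken
after xor edi, 7: edi=5^7=2
after xor eax, edi: eax=9^2=11
after add ebx, 2: ebx=7+2=9
cmp ebx, 15  (cmp 9,15)
jne loop: taken
after xor edi, 7: edi=2^7=5
after xor eax, edi: eax=11^5=14
after add ebx, 2: ebx=9+2=11
cmp ebx, 15  (cmp 11,15)
jne loop: taken
after xor edi, 7: edi=5^7=2
after xor eax, edi: eax=14^2=12
after add ebx, 2: ebx=11+2=13
cmp ebx, 15  (cmp 13,15)
jne loop: taken
after xor edi, 7: edi=2^7=5
after xor eax, edi: eax=12^5=9
after add ebx, 2: ebx=13+2=15
cmp ebx, 15  (cmp 15,15)
jne loop: not taken
halt.
Total executed instructions: 39.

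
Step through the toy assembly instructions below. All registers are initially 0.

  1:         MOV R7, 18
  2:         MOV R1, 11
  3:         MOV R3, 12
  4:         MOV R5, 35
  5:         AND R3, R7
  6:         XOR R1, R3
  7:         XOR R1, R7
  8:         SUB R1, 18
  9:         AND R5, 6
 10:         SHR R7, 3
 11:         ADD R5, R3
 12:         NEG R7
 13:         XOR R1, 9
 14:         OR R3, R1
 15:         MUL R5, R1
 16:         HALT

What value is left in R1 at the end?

R7=18
R1=11
R3=12
R5=35
R3=12&18=0
R1=11^0=11
R1=11^18=25
R1=25-18=7
R5=35&6=2
R7=18>>3=2
R5=2+0=2
R7=-(2)=-2
R1=7^9=14
R3=0|14=14
R5=2*14=28
halt.

14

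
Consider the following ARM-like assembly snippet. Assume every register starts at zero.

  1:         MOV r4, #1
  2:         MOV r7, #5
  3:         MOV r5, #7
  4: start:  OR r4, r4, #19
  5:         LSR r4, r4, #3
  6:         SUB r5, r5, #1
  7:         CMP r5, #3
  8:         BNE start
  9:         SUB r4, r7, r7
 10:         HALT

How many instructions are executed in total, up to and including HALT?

25

after MOV r4, #1: r4=1
after MOV r7, #5: r7=5
after MOV r5, #7: r5=7
after OR r4, r4, #19: r4=1|19=19
after LSR r4, r4, #3: r4=19>>3=2
after SUB r5, r5, #1: r5=7-1=6
CMP r5, #3  (cmp 6,3)
BNE start: taken
after OR r4, r4, #19: r4=2|19=19
after LSR r4, r4, #3: r4=19>>3=2
after SUB r5, r5, #1: r5=6-1=5
CMP r5, #3  (cmp 5,3)
BNE start: taken
after OR r4, r4, #19: r4=2|19=19
after LSR r4, r4, #3: r4=19>>3=2
after SUB r5, r5, #1: r5=5-1=4
CMP r5, #3  (cmp 4,3)
BNE start: taken
after OR r4, r4, #19: r4=2|19=19
after LSR r4, r4, #3: r4=19>>3=2
after SUB r5, r5, #1: r5=4-1=3
CMP r5, #3  (cmp 3,3)
BNE start: not taken
after SUB r4, r7, r7: r4=5-5=0
halt.
Total executed instructions: 25.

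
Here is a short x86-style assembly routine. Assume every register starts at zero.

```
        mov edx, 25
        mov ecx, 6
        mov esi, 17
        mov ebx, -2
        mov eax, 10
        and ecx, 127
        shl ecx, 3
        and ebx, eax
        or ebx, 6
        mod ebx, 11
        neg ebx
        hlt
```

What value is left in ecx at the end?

mov edx, 25 → edx=25
mov ecx, 6 → ecx=6
mov esi, 17 → esi=17
mov ebx, -2 → ebx=-2
mov eax, 10 → eax=10
and ecx, 127 → ecx=6&127=6
shl ecx, 3 → ecx=6<<3=48
and ebx, eax → ebx=(-2)&10=10
or ebx, 6 → ebx=10|6=14
mod ebx, 11 → ebx=14%11=3
neg ebx → ebx=-(3)=-3
halt.

48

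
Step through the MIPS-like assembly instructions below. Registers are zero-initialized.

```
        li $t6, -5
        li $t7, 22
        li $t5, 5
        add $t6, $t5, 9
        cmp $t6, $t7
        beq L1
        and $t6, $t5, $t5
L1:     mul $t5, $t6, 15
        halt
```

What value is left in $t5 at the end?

75

$t6=-5
$t7=22
$t5=5
$t6=5+9=14
cmp $t6, $t7  (cmp 14,22)
beq L1: not taken
$t6=5&5=5
$t5=5*15=75
halt.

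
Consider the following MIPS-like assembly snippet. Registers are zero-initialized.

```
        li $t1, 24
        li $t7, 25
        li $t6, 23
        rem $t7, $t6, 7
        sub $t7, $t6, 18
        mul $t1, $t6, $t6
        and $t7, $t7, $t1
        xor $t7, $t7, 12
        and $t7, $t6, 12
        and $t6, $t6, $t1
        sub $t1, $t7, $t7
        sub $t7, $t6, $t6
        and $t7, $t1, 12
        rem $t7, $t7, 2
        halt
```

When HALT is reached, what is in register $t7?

0

after li $t1, 24: $t1=24
after li $t7, 25: $t7=25
after li $t6, 23: $t6=23
after rem $t7, $t6, 7: $t7=23%7=2
after sub $t7, $t6, 18: $t7=23-18=5
after mul $t1, $t6, $t6: $t1=23*23=529
after and $t7, $t7, $t1: $t7=5&529=1
after xor $t7, $t7, 12: $t7=1^12=13
after and $t7, $t6, 12: $t7=23&12=4
after and $t6, $t6, $t1: $t6=23&529=17
after sub $t1, $t7, $t7: $t1=4-4=0
after sub $t7, $t6, $t6: $t7=17-17=0
after and $t7, $t1, 12: $t7=0&12=0
after rem $t7, $t7, 2: $t7=0%2=0
halt.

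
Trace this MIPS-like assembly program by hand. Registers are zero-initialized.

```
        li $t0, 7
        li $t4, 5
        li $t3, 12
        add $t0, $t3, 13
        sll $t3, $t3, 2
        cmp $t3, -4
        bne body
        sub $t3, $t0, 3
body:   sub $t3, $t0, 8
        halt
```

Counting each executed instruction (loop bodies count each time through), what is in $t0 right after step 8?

after li $t0, 7: $t0=7
after li $t4, 5: $t4=5
after li $t3, 12: $t3=12
after add $t0, $t3, 13: $t0=12+13=25
after sll $t3, $t3, 2: $t3=12<<2=48
cmp $t3, -4  (cmp 48,-4)
bne body: taken
after sub $t3, $t0, 8: $t3=25-8=17
After step 8: $t0 = 25.

25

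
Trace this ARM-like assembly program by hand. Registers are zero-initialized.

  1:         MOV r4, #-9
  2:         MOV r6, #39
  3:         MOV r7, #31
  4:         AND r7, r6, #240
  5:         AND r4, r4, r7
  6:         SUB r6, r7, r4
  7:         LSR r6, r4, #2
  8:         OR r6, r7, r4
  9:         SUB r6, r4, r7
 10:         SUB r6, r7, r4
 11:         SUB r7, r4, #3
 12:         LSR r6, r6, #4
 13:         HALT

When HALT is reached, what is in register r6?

0

MOV r4, #-9 → r4=-9
MOV r6, #39 → r6=39
MOV r7, #31 → r7=31
AND r7, r6, #240 → r7=39&240=32
AND r4, r4, r7 → r4=(-9)&32=32
SUB r6, r7, r4 → r6=32-32=0
LSR r6, r4, #2 → r6=32>>2=8
OR r6, r7, r4 → r6=32|32=32
SUB r6, r4, r7 → r6=32-32=0
SUB r6, r7, r4 → r6=32-32=0
SUB r7, r4, #3 → r7=32-3=29
LSR r6, r6, #4 → r6=0>>4=0
halt.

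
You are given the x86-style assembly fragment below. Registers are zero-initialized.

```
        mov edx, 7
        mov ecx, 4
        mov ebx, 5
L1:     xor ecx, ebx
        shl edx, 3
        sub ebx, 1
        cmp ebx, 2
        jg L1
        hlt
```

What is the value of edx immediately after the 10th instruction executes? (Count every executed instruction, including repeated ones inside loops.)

448

edx=7
ecx=4
ebx=5
ecx=4^5=1
edx=7<<3=56
ebx=5-1=4
cmp ebx, 2  (cmp 4,2)
jg L1: taken
ecx=1^4=5
edx=56<<3=448
After step 10: edx = 448.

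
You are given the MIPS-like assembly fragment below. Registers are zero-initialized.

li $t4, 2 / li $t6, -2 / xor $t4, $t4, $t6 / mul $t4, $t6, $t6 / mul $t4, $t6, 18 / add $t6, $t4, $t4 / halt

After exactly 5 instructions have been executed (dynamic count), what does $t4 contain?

-36

after li $t4, 2: $t4=2
after li $t6, -2: $t6=-2
after xor $t4, $t4, $t6: $t4=2^(-2)=-4
after mul $t4, $t6, $t6: $t4=(-2)*(-2)=4
after mul $t4, $t6, 18: $t4=(-2)*18=-36
After step 5: $t4 = -36.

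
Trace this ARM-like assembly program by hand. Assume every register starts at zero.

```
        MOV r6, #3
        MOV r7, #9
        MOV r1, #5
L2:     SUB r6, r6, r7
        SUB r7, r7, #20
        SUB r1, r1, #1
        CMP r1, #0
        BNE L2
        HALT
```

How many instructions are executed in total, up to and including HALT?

29

MOV r6, #3 → r6=3
MOV r7, #9 → r7=9
MOV r1, #5 → r1=5
SUB r6, r6, r7 → r6=3-9=-6
SUB r7, r7, #20 → r7=9-20=-11
SUB r1, r1, #1 → r1=5-1=4
CMP r1, #0  (cmp 4,0)
BNE L2: taken
SUB r6, r6, r7 → r6=(-6)-(-11)=5
SUB r7, r7, #20 → r7=(-11)-20=-31
SUB r1, r1, #1 → r1=4-1=3
CMP r1, #0  (cmp 3,0)
BNE L2: taken
SUB r6, r6, r7 → r6=5-(-31)=36
SUB r7, r7, #20 → r7=(-31)-20=-51
SUB r1, r1, #1 → r1=3-1=2
CMP r1, #0  (cmp 2,0)
BNE L2: taken
SUB r6, r6, r7 → r6=36-(-51)=87
SUB r7, r7, #20 → r7=(-51)-20=-71
SUB r1, r1, #1 → r1=2-1=1
CMP r1, #0  (cmp 1,0)
BNE L2: taken
SUB r6, r6, r7 → r6=87-(-71)=158
SUB r7, r7, #20 → r7=(-71)-20=-91
SUB r1, r1, #1 → r1=1-1=0
CMP r1, #0  (cmp 0,0)
BNE L2: not taken
halt.
Total executed instructions: 29.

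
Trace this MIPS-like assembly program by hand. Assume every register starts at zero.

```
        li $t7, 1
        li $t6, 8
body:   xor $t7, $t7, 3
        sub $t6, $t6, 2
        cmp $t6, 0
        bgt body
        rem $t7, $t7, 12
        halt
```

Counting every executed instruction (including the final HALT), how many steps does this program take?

li $t7, 1 → $t7=1
li $t6, 8 → $t6=8
xor $t7, $t7, 3 → $t7=1^3=2
sub $t6, $t6, 2 → $t6=8-2=6
cmp $t6, 0  (cmp 6,0)
bgt body: taken
xor $t7, $t7, 3 → $t7=2^3=1
sub $t6, $t6, 2 → $t6=6-2=4
cmp $t6, 0  (cmp 4,0)
bgt body: taken
xor $t7, $t7, 3 → $t7=1^3=2
sub $t6, $t6, 2 → $t6=4-2=2
cmp $t6, 0  (cmp 2,0)
bgt body: taken
xor $t7, $t7, 3 → $t7=2^3=1
sub $t6, $t6, 2 → $t6=2-2=0
cmp $t6, 0  (cmp 0,0)
bgt body: not taken
rem $t7, $t7, 12 → $t7=1%12=1
halt.
Total executed instructions: 20.

20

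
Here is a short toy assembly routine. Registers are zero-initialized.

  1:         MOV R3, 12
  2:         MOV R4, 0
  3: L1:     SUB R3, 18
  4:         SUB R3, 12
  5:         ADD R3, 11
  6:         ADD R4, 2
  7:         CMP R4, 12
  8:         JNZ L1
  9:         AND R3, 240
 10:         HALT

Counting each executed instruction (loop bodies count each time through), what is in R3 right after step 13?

-26

after MOV R3, 12: R3=12
after MOV R4, 0: R4=0
after SUB R3, 18: R3=12-18=-6
after SUB R3, 12: R3=(-6)-12=-18
after ADD R3, 11: R3=(-18)+11=-7
after ADD R4, 2: R4=0+2=2
CMP R4, 12  (cmp 2,12)
JNZ L1: taken
after SUB R3, 18: R3=(-7)-18=-25
after SUB R3, 12: R3=(-25)-12=-37
after ADD R3, 11: R3=(-37)+11=-26
after ADD R4, 2: R4=2+2=4
CMP R4, 12  (cmp 4,12)
After step 13: R3 = -26.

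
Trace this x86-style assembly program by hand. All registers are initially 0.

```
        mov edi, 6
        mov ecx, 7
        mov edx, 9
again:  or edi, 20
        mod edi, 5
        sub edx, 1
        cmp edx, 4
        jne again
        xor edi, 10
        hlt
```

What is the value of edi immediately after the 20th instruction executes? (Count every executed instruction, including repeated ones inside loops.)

2

edi=6
ecx=7
edx=9
edi=6|20=22
edi=22%5=2
edx=9-1=8
cmp edx, 4  (cmp 8,4)
jne again: taken
edi=2|20=22
edi=22%5=2
edx=8-1=7
cmp edx, 4  (cmp 7,4)
jne again: taken
edi=2|20=22
edi=22%5=2
edx=7-1=6
cmp edx, 4  (cmp 6,4)
jne again: taken
edi=2|20=22
edi=22%5=2
After step 20: edi = 2.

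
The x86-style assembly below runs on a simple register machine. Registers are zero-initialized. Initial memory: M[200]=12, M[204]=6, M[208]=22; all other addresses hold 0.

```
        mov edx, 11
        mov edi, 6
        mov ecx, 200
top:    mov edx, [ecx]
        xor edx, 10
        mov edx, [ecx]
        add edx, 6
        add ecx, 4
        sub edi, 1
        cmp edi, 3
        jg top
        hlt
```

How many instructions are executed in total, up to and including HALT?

28

after mov edx, 11: edx=11
after mov edi, 6: edi=6
after mov ecx, 200: ecx=200
after mov edx, [ecx]: edx=M[200]=12
after xor edx, 10: edx=12^10=6
after mov edx, [ecx]: edx=M[200]=12
after add edx, 6: edx=12+6=18
after add ecx, 4: ecx=200+4=204
after sub edi, 1: edi=6-1=5
cmp edi, 3  (cmp 5,3)
jg top: taken
after mov edx, [ecx]: edx=M[204]=6
after xor edx, 10: edx=6^10=12
after mov edx, [ecx]: edx=M[204]=6
after add edx, 6: edx=6+6=12
after add ecx, 4: ecx=204+4=208
after sub edi, 1: edi=5-1=4
cmp edi, 3  (cmp 4,3)
jg top: taken
after mov edx, [ecx]: edx=M[208]=22
after xor edx, 10: edx=22^10=28
after mov edx, [ecx]: edx=M[208]=22
after add edx, 6: edx=22+6=28
after add ecx, 4: ecx=208+4=212
after sub edi, 1: edi=4-1=3
cmp edi, 3  (cmp 3,3)
jg top: not taken
halt.
Total executed instructions: 28.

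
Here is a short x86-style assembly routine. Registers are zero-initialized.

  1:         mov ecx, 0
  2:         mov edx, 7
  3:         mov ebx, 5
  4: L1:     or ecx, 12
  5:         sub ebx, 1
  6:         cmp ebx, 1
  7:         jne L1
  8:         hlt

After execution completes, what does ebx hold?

1

mov ecx, 0 → ecx=0
mov edx, 7 → edx=7
mov ebx, 5 → ebx=5
or ecx, 12 → ecx=0|12=12
sub ebx, 1 → ebx=5-1=4
cmp ebx, 1  (cmp 4,1)
jne L1: taken
or ecx, 12 → ecx=12|12=12
sub ebx, 1 → ebx=4-1=3
cmp ebx, 1  (cmp 3,1)
jne L1: taken
or ecx, 12 → ecx=12|12=12
sub ebx, 1 → ebx=3-1=2
cmp ebx, 1  (cmp 2,1)
jne L1: taken
or ecx, 12 → ecx=12|12=12
sub ebx, 1 → ebx=2-1=1
cmp ebx, 1  (cmp 1,1)
jne L1: not taken
halt.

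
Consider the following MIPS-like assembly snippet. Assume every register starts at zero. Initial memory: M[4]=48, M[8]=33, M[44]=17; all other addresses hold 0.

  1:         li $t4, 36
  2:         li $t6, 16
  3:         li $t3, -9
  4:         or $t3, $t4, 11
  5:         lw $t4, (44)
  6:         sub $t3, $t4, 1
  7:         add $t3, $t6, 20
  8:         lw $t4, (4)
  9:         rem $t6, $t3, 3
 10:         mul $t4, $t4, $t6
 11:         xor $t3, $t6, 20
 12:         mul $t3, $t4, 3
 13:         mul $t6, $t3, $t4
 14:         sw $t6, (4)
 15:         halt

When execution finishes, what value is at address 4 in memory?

after li $t4, 36: $t4=36
after li $t6, 16: $t6=16
after li $t3, -9: $t3=-9
after or $t3, $t4, 11: $t3=36|11=47
after lw $t4, (44): $t4=M[44]=17
after sub $t3, $t4, 1: $t3=17-1=16
after add $t3, $t6, 20: $t3=16+20=36
after lw $t4, (4): $t4=M[4]=48
after rem $t6, $t3, 3: $t6=36%3=0
after mul $t4, $t4, $t6: $t4=48*0=0
after xor $t3, $t6, 20: $t3=0^20=20
after mul $t3, $t4, 3: $t3=0*3=0
after mul $t6, $t3, $t4: $t6=0*0=0
sw $t6, (4) → M[4]=0
halt.

0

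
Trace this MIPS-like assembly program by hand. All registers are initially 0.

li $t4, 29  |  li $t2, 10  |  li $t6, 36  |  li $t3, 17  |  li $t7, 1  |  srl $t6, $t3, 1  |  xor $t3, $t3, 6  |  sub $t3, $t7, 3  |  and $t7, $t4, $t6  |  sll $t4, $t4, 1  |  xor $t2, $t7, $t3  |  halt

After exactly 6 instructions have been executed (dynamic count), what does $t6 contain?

$t4=29
$t2=10
$t6=36
$t3=17
$t7=1
$t6=17>>1=8
After step 6: $t6 = 8.

8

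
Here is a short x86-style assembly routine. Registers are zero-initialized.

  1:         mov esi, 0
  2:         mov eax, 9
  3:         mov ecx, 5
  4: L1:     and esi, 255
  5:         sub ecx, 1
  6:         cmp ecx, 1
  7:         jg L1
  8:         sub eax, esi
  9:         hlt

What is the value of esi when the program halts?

esi=0
eax=9
ecx=5
esi=0&255=0
ecx=5-1=4
cmp ecx, 1  (cmp 4,1)
jg L1: taken
esi=0&255=0
ecx=4-1=3
cmp ecx, 1  (cmp 3,1)
jg L1: taken
esi=0&255=0
ecx=3-1=2
cmp ecx, 1  (cmp 2,1)
jg L1: taken
esi=0&255=0
ecx=2-1=1
cmp ecx, 1  (cmp 1,1)
jg L1: not taken
eax=9-0=9
halt.

0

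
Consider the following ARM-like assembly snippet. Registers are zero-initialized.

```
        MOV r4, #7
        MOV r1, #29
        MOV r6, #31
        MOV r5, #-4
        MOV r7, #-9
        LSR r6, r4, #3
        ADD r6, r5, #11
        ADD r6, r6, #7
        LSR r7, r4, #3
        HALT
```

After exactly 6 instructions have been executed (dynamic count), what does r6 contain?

0

MOV r4, #7 → r4=7
MOV r1, #29 → r1=29
MOV r6, #31 → r6=31
MOV r5, #-4 → r5=-4
MOV r7, #-9 → r7=-9
LSR r6, r4, #3 → r6=7>>3=0
After step 6: r6 = 0.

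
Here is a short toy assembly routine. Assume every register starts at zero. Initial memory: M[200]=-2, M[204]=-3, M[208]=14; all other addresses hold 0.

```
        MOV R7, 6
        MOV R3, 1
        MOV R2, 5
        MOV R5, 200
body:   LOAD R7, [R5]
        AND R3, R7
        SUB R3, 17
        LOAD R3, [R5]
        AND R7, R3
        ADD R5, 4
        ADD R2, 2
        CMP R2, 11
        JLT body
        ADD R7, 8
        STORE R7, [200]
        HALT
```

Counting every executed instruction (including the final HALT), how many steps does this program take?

34

after MOV R7, 6: R7=6
after MOV R3, 1: R3=1
after MOV R2, 5: R2=5
after MOV R5, 200: R5=200
after LOAD R7, [R5]: R7=M[200]=-2
after AND R3, R7: R3=1&(-2)=0
after SUB R3, 17: R3=0-17=-17
after LOAD R3, [R5]: R3=M[200]=-2
after AND R7, R3: R7=(-2)&(-2)=-2
after ADD R5, 4: R5=200+4=204
after ADD R2, 2: R2=5+2=7
CMP R2, 11  (cmp 7,11)
JLT body: taken
after LOAD R7, [R5]: R7=M[204]=-3
after AND R3, R7: R3=(-2)&(-3)=-4
after SUB R3, 17: R3=(-4)-17=-21
after LOAD R3, [R5]: R3=M[204]=-3
after AND R7, R3: R7=(-3)&(-3)=-3
after ADD R5, 4: R5=204+4=208
after ADD R2, 2: R2=7+2=9
CMP R2, 11  (cmp 9,11)
JLT body: taken
after LOAD R7, [R5]: R7=M[208]=14
after AND R3, R7: R3=(-3)&14=12
after SUB R3, 17: R3=12-17=-5
after LOAD R3, [R5]: R3=M[208]=14
after AND R7, R3: R7=14&14=14
after ADD R5, 4: R5=208+4=212
after ADD R2, 2: R2=9+2=11
CMP R2, 11  (cmp 11,11)
JLT body: not taken
after ADD R7, 8: R7=14+8=22
STORE R7, [200] → M[200]=22
halt.
Total executed instructions: 34.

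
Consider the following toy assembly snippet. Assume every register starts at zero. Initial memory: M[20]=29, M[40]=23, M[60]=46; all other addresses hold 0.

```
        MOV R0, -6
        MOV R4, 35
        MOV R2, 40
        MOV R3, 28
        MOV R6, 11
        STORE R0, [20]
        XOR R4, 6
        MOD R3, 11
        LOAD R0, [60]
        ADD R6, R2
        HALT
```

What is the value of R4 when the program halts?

37

R0=-6
R4=35
R2=40
R3=28
R6=11
STORE R0, [20] → M[20]=-6
R4=35^6=37
R3=28%11=6
R0=M[60]=46
R6=11+40=51
halt.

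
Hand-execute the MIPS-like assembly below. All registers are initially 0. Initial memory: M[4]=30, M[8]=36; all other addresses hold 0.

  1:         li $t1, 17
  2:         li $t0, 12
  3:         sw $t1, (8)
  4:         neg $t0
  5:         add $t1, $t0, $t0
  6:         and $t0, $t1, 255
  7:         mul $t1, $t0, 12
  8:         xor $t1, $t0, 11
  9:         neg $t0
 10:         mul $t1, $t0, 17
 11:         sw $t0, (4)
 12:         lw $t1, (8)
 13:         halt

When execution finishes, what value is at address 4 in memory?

-232

li $t1, 17 → $t1=17
li $t0, 12 → $t0=12
sw $t1, (8) → M[8]=17
neg $t0 → $t0=-(12)=-12
add $t1, $t0, $t0 → $t1=(-12)+(-12)=-24
and $t0, $t1, 255 → $t0=(-24)&255=232
mul $t1, $t0, 12 → $t1=232*12=2784
xor $t1, $t0, 11 → $t1=232^11=227
neg $t0 → $t0=-(232)=-232
mul $t1, $t0, 17 → $t1=(-232)*17=-3944
sw $t0, (4) → M[4]=-232
lw $t1, (8) → $t1=M[8]=17
halt.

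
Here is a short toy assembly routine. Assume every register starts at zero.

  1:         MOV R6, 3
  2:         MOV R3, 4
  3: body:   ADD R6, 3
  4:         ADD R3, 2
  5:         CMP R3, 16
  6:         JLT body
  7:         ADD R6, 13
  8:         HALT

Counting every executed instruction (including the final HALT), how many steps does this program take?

MOV R6, 3 → R6=3
MOV R3, 4 → R3=4
ADD R6, 3 → R6=3+3=6
ADD R3, 2 → R3=4+2=6
CMP R3, 16  (cmp 6,16)
JLT body: taken
ADD R6, 3 → R6=6+3=9
ADD R3, 2 → R3=6+2=8
CMP R3, 16  (cmp 8,16)
JLT body: taken
ADD R6, 3 → R6=9+3=12
ADD R3, 2 → R3=8+2=10
CMP R3, 16  (cmp 10,16)
JLT body: taken
ADD R6, 3 → R6=12+3=15
ADD R3, 2 → R3=10+2=12
CMP R3, 16  (cmp 12,16)
JLT body: taken
ADD R6, 3 → R6=15+3=18
ADD R3, 2 → R3=12+2=14
CMP R3, 16  (cmp 14,16)
JLT body: taken
ADD R6, 3 → R6=18+3=21
ADD R3, 2 → R3=14+2=16
CMP R3, 16  (cmp 16,16)
JLT body: not taken
ADD R6, 13 → R6=21+13=34
halt.
Total executed instructions: 28.

28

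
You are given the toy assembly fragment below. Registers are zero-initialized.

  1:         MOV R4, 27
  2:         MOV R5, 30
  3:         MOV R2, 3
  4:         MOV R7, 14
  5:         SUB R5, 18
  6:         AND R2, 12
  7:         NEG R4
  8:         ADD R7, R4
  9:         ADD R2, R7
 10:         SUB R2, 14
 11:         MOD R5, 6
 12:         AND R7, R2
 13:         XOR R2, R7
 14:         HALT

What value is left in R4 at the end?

after MOV R4, 27: R4=27
after MOV R5, 30: R5=30
after MOV R2, 3: R2=3
after MOV R7, 14: R7=14
after SUB R5, 18: R5=30-18=12
after AND R2, 12: R2=3&12=0
after NEG R4: R4=-(27)=-27
after ADD R7, R4: R7=14+(-27)=-13
after ADD R2, R7: R2=0+(-13)=-13
after SUB R2, 14: R2=(-13)-14=-27
after MOD R5, 6: R5=12%6=0
after AND R7, R2: R7=(-13)&(-27)=-31
after XOR R2, R7: R2=(-27)^(-31)=4
halt.

-27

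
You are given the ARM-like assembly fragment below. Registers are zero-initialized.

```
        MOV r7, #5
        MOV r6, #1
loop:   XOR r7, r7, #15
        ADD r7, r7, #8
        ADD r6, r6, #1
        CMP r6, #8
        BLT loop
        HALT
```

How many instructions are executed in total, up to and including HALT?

38

r7=5
r6=1
r7=5^15=10
r7=10+8=18
r6=1+1=2
CMP r6, #8  (cmp 2,8)
BLT loop: taken
r7=18^15=29
r7=29+8=37
r6=2+1=3
CMP r6, #8  (cmp 3,8)
BLT loop: taken
r7=37^15=42
r7=42+8=50
r6=3+1=4
CMP r6, #8  (cmp 4,8)
BLT loop: taken
r7=50^15=61
r7=61+8=69
r6=4+1=5
CMP r6, #8  (cmp 5,8)
BLT loop: taken
r7=69^15=74
r7=74+8=82
r6=5+1=6
CMP r6, #8  (cmp 6,8)
BLT loop: taken
r7=82^15=93
r7=93+8=101
r6=6+1=7
CMP r6, #8  (cmp 7,8)
BLT loop: taken
r7=101^15=106
r7=106+8=114
r6=7+1=8
CMP r6, #8  (cmp 8,8)
BLT loop: not taken
halt.
Total executed instructions: 38.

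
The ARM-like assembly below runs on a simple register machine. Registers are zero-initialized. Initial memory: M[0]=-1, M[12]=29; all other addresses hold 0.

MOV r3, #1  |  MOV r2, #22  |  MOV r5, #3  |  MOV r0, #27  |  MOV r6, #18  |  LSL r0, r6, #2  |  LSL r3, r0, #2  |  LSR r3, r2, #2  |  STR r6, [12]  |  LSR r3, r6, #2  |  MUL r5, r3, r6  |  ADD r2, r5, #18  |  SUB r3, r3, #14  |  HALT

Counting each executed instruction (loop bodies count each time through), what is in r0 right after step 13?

72

r3=1
r2=22
r5=3
r0=27
r6=18
r0=18<<2=72
r3=72<<2=288
r3=22>>2=5
STR r6, [12] → M[12]=18
r3=18>>2=4
r5=4*18=72
r2=72+18=90
r3=4-14=-10
After step 13: r0 = 72.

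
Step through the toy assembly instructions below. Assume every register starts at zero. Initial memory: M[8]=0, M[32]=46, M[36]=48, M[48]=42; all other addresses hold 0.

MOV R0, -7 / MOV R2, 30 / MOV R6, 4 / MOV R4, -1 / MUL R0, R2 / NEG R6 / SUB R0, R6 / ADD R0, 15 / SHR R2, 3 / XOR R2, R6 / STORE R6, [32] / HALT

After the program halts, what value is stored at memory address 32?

-4

R0=-7
R2=30
R6=4
R4=-1
R0=(-7)*30=-210
R6=-(4)=-4
R0=(-210)-(-4)=-206
R0=(-206)+15=-191
R2=30>>3=3
R2=3^(-4)=-1
STORE R6, [32] → M[32]=-4
halt.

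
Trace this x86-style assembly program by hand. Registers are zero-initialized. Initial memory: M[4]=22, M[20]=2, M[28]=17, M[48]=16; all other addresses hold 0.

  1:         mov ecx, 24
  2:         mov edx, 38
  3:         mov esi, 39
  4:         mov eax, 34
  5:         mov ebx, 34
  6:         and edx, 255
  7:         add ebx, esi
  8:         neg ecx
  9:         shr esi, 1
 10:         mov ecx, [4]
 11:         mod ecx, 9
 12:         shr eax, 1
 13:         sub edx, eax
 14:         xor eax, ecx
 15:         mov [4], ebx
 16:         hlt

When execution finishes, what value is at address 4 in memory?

mov ecx, 24 → ecx=24
mov edx, 38 → edx=38
mov esi, 39 → esi=39
mov eax, 34 → eax=34
mov ebx, 34 → ebx=34
and edx, 255 → edx=38&255=38
add ebx, esi → ebx=34+39=73
neg ecx → ecx=-(24)=-24
shr esi, 1 → esi=39>>1=19
mov ecx, [4] → ecx=M[4]=22
mod ecx, 9 → ecx=22%9=4
shr eax, 1 → eax=34>>1=17
sub edx, eax → edx=38-17=21
xor eax, ecx → eax=17^4=21
mov [4], ebx → M[4]=73
halt.

73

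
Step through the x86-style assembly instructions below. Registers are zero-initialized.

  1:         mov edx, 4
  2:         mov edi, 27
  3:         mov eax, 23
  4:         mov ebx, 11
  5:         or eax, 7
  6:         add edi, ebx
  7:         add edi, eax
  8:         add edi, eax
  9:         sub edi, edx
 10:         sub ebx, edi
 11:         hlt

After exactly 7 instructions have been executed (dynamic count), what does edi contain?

after mov edx, 4: edx=4
after mov edi, 27: edi=27
after mov eax, 23: eax=23
after mov ebx, 11: ebx=11
after or eax, 7: eax=23|7=23
after add edi, ebx: edi=27+11=38
after add edi, eax: edi=38+23=61
After step 7: edi = 61.

61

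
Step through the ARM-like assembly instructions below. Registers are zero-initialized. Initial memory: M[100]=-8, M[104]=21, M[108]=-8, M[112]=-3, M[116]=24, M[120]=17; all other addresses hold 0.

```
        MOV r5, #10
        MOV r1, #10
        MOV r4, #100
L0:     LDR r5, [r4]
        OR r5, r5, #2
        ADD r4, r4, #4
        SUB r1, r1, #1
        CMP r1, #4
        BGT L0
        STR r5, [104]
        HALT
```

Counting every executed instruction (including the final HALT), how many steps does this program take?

41

after MOV r5, #10: r5=10
after MOV r1, #10: r1=10
after MOV r4, #100: r4=100
after LDR r5, [r4]: r5=M[100]=-8
after OR r5, r5, #2: r5=(-8)|2=-6
after ADD r4, r4, #4: r4=100+4=104
after SUB r1, r1, #1: r1=10-1=9
CMP r1, #4  (cmp 9,4)
BGT L0: taken
after LDR r5, [r4]: r5=M[104]=21
after OR r5, r5, #2: r5=21|2=23
after ADD r4, r4, #4: r4=104+4=108
after SUB r1, r1, #1: r1=9-1=8
CMP r1, #4  (cmp 8,4)
BGT L0: taken
after LDR r5, [r4]: r5=M[108]=-8
after OR r5, r5, #2: r5=(-8)|2=-6
after ADD r4, r4, #4: r4=108+4=112
after SUB r1, r1, #1: r1=8-1=7
CMP r1, #4  (cmp 7,4)
BGT L0: taken
after LDR r5, [r4]: r5=M[112]=-3
after OR r5, r5, #2: r5=(-3)|2=-1
after ADD r4, r4, #4: r4=112+4=116
after SUB r1, r1, #1: r1=7-1=6
CMP r1, #4  (cmp 6,4)
BGT L0: taken
after LDR r5, [r4]: r5=M[116]=24
after OR r5, r5, #2: r5=24|2=26
after ADD r4, r4, #4: r4=116+4=120
after SUB r1, r1, #1: r1=6-1=5
CMP r1, #4  (cmp 5,4)
BGT L0: taken
after LDR r5, [r4]: r5=M[120]=17
after OR r5, r5, #2: r5=17|2=19
after ADD r4, r4, #4: r4=120+4=124
after SUB r1, r1, #1: r1=5-1=4
CMP r1, #4  (cmp 4,4)
BGT L0: not taken
STR r5, [104] → M[104]=19
halt.
Total executed instructions: 41.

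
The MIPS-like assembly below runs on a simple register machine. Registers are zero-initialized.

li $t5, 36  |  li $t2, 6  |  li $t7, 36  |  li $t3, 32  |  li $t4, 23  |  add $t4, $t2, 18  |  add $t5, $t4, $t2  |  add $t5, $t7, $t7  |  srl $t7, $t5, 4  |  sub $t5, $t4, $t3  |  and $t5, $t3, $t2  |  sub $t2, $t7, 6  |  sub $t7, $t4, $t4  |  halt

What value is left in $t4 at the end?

$t5=36
$t2=6
$t7=36
$t3=32
$t4=23
$t4=6+18=24
$t5=24+6=30
$t5=36+36=72
$t7=72>>4=4
$t5=24-32=-8
$t5=32&6=0
$t2=4-6=-2
$t7=24-24=0
halt.

24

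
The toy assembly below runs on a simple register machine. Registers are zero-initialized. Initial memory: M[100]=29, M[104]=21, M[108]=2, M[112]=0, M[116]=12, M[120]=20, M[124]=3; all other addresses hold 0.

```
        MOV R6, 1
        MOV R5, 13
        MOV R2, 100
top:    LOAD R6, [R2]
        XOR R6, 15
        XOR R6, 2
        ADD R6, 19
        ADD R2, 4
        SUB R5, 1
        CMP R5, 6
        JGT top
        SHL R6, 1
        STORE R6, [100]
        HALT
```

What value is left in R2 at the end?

after MOV R6, 1: R6=1
after MOV R5, 13: R5=13
after MOV R2, 100: R2=100
after LOAD R6, [R2]: R6=M[100]=29
after XOR R6, 15: R6=29^15=18
after XOR R6, 2: R6=18^2=16
after ADD R6, 19: R6=16+19=35
after ADD R2, 4: R2=100+4=104
after SUB R5, 1: R5=13-1=12
CMP R5, 6  (cmp 12,6)
JGT top: taken
after LOAD R6, [R2]: R6=M[104]=21
after XOR R6, 15: R6=21^15=26
after XOR R6, 2: R6=26^2=24
after ADD R6, 19: R6=24+19=43
after ADD R2, 4: R2=104+4=108
after SUB R5, 1: R5=12-1=11
CMP R5, 6  (cmp 11,6)
JGT top: taken
after LOAD R6, [R2]: R6=M[108]=2
after XOR R6, 15: R6=2^15=13
after XOR R6, 2: R6=13^2=15
after ADD R6, 19: R6=15+19=34
after ADD R2, 4: R2=108+4=112
after SUB R5, 1: R5=11-1=10
CMP R5, 6  (cmp 10,6)
JGT top: taken
after LOAD R6, [R2]: R6=M[112]=0
after XOR R6, 15: R6=0^15=15
after XOR R6, 2: R6=15^2=13
after ADD R6, 19: R6=13+19=32
after ADD R2, 4: R2=112+4=116
after SUB R5, 1: R5=10-1=9
CMP R5, 6  (cmp 9,6)
JGT top: taken
after LOAD R6, [R2]: R6=M[116]=12
after XOR R6, 15: R6=12^15=3
after XOR R6, 2: R6=3^2=1
after ADD R6, 19: R6=1+19=20
after ADD R2, 4: R2=116+4=120
after SUB R5, 1: R5=9-1=8
CMP R5, 6  (cmp 8,6)
JGT top: taken
after LOAD R6, [R2]: R6=M[120]=20
after XOR R6, 15: R6=20^15=27
after XOR R6, 2: R6=27^2=25
after ADD R6, 19: R6=25+19=44
after ADD R2, 4: R2=120+4=124
after SUB R5, 1: R5=8-1=7
CMP R5, 6  (cmp 7,6)
JGT top: taken
after LOAD R6, [R2]: R6=M[124]=3
after XOR R6, 15: R6=3^15=12
after XOR R6, 2: R6=12^2=14
after ADD R6, 19: R6=14+19=33
after ADD R2, 4: R2=124+4=128
after SUB R5, 1: R5=7-1=6
CMP R5, 6  (cmp 6,6)
JGT top: not taken
after SHL R6, 1: R6=33<<1=66
STORE R6, [100] → M[100]=66
halt.

128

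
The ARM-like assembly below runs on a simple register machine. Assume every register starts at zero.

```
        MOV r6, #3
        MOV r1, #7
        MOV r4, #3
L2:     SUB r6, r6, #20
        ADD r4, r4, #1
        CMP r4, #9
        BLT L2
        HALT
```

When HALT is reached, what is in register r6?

r6=3
r1=7
r4=3
r6=3-20=-17
r4=3+1=4
CMP r4, #9  (cmp 4,9)
BLT L2: taken
r6=(-17)-20=-37
r4=4+1=5
CMP r4, #9  (cmp 5,9)
BLT L2: taken
r6=(-37)-20=-57
r4=5+1=6
CMP r4, #9  (cmp 6,9)
BLT L2: taken
r6=(-57)-20=-77
r4=6+1=7
CMP r4, #9  (cmp 7,9)
BLT L2: taken
r6=(-77)-20=-97
r4=7+1=8
CMP r4, #9  (cmp 8,9)
BLT L2: taken
r6=(-97)-20=-117
r4=8+1=9
CMP r4, #9  (cmp 9,9)
BLT L2: not taken
halt.

-117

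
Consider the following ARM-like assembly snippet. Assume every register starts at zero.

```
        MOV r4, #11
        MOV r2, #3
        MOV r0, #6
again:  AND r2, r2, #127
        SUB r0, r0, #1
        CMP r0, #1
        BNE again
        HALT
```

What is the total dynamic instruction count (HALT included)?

after MOV r4, #11: r4=11
after MOV r2, #3: r2=3
after MOV r0, #6: r0=6
after AND r2, r2, #127: r2=3&127=3
after SUB r0, r0, #1: r0=6-1=5
CMP r0, #1  (cmp 5,1)
BNE again: taken
after AND r2, r2, #127: r2=3&127=3
after SUB r0, r0, #1: r0=5-1=4
CMP r0, #1  (cmp 4,1)
BNE again: taken
after AND r2, r2, #127: r2=3&127=3
after SUB r0, r0, #1: r0=4-1=3
CMP r0, #1  (cmp 3,1)
BNE again: taken
after AND r2, r2, #127: r2=3&127=3
after SUB r0, r0, #1: r0=3-1=2
CMP r0, #1  (cmp 2,1)
BNE again: taken
after AND r2, r2, #127: r2=3&127=3
after SUB r0, r0, #1: r0=2-1=1
CMP r0, #1  (cmp 1,1)
BNE again: not taken
halt.
Total executed instructions: 24.

24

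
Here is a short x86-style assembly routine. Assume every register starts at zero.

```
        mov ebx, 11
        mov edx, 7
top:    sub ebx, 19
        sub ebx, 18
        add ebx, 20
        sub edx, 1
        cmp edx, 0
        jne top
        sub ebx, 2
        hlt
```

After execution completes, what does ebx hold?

-110

ebx=11
edx=7
ebx=11-19=-8
ebx=(-8)-18=-26
ebx=(-26)+20=-6
edx=7-1=6
cmp edx, 0  (cmp 6,0)
jne top: taken
ebx=(-6)-19=-25
ebx=(-25)-18=-43
ebx=(-43)+20=-23
edx=6-1=5
cmp edx, 0  (cmp 5,0)
jne top: taken
ebx=(-23)-19=-42
ebx=(-42)-18=-60
ebx=(-60)+20=-40
edx=5-1=4
cmp edx, 0  (cmp 4,0)
jne top: taken
ebx=(-40)-19=-59
ebx=(-59)-18=-77
ebx=(-77)+20=-57
edx=4-1=3
cmp edx, 0  (cmp 3,0)
jne top: taken
ebx=(-57)-19=-76
ebx=(-76)-18=-94
ebx=(-94)+20=-74
edx=3-1=2
cmp edx, 0  (cmp 2,0)
jne top: taken
ebx=(-74)-19=-93
ebx=(-93)-18=-111
ebx=(-111)+20=-91
edx=2-1=1
cmp edx, 0  (cmp 1,0)
jne top: taken
ebx=(-91)-19=-110
ebx=(-110)-18=-128
ebx=(-128)+20=-108
edx=1-1=0
cmp edx, 0  (cmp 0,0)
jne top: not taken
ebx=(-108)-2=-110
halt.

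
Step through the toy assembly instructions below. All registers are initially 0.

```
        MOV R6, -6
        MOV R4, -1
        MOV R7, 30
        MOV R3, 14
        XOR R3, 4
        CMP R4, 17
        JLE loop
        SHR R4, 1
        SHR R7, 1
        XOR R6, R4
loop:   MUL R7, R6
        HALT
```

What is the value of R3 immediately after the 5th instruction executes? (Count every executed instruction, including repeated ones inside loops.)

10

after MOV R6, -6: R6=-6
after MOV R4, -1: R4=-1
after MOV R7, 30: R7=30
after MOV R3, 14: R3=14
after XOR R3, 4: R3=14^4=10
After step 5: R3 = 10.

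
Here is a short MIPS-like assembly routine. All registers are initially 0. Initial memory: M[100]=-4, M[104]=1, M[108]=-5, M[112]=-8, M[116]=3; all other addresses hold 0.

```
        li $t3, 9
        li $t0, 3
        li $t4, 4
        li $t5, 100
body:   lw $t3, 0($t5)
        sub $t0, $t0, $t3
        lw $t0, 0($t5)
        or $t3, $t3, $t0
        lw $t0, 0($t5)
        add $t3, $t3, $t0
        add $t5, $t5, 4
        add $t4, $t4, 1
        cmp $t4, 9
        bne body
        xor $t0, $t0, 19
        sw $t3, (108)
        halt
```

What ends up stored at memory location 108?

$t3=9
$t0=3
$t4=4
$t5=100
$t3=M[100]=-4
$t0=3-(-4)=7
$t0=M[100]=-4
$t3=(-4)|(-4)=-4
$t0=M[100]=-4
$t3=(-4)+(-4)=-8
$t5=100+4=104
$t4=4+1=5
cmp $t4, 9  (cmp 5,9)
bne body: taken
$t3=M[104]=1
$t0=(-4)-1=-5
$t0=M[104]=1
$t3=1|1=1
$t0=M[104]=1
$t3=1+1=2
$t5=104+4=108
$t4=5+1=6
cmp $t4, 9  (cmp 6,9)
bne body: taken
$t3=M[108]=-5
$t0=1-(-5)=6
$t0=M[108]=-5
$t3=(-5)|(-5)=-5
$t0=M[108]=-5
$t3=(-5)+(-5)=-10
$t5=108+4=112
$t4=6+1=7
cmp $t4, 9  (cmp 7,9)
bne body: taken
$t3=M[112]=-8
$t0=(-5)-(-8)=3
$t0=M[112]=-8
$t3=(-8)|(-8)=-8
$t0=M[112]=-8
$t3=(-8)+(-8)=-16
$t5=112+4=116
$t4=7+1=8
cmp $t4, 9  (cmp 8,9)
bne body: taken
$t3=M[116]=3
$t0=(-8)-3=-11
$t0=M[116]=3
$t3=3|3=3
$t0=M[116]=3
$t3=3+3=6
$t5=116+4=120
$t4=8+1=9
cmp $t4, 9  (cmp 9,9)
bne body: not taken
$t0=3^19=16
sw $t3, (108) → M[108]=6
halt.

6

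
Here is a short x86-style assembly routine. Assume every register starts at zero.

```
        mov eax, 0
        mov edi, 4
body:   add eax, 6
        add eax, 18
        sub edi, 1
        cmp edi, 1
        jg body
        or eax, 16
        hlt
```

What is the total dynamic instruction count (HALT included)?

eax=0
edi=4
eax=0+6=6
eax=6+18=24
edi=4-1=3
cmp edi, 1  (cmp 3,1)
jg body: taken
eax=24+6=30
eax=30+18=48
edi=3-1=2
cmp edi, 1  (cmp 2,1)
jg body: taken
eax=48+6=54
eax=54+18=72
edi=2-1=1
cmp edi, 1  (cmp 1,1)
jg body: not taken
eax=72|16=88
halt.
Total executed instructions: 19.

19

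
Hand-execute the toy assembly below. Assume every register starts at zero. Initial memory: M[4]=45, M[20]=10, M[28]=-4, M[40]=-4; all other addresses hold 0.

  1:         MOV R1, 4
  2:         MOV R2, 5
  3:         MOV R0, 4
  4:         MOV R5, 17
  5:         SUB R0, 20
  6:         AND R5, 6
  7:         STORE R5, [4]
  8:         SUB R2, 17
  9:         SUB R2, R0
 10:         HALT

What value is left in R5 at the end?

after MOV R1, 4: R1=4
after MOV R2, 5: R2=5
after MOV R0, 4: R0=4
after MOV R5, 17: R5=17
after SUB R0, 20: R0=4-20=-16
after AND R5, 6: R5=17&6=0
STORE R5, [4] → M[4]=0
after SUB R2, 17: R2=5-17=-12
after SUB R2, R0: R2=(-12)-(-16)=4
halt.

0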